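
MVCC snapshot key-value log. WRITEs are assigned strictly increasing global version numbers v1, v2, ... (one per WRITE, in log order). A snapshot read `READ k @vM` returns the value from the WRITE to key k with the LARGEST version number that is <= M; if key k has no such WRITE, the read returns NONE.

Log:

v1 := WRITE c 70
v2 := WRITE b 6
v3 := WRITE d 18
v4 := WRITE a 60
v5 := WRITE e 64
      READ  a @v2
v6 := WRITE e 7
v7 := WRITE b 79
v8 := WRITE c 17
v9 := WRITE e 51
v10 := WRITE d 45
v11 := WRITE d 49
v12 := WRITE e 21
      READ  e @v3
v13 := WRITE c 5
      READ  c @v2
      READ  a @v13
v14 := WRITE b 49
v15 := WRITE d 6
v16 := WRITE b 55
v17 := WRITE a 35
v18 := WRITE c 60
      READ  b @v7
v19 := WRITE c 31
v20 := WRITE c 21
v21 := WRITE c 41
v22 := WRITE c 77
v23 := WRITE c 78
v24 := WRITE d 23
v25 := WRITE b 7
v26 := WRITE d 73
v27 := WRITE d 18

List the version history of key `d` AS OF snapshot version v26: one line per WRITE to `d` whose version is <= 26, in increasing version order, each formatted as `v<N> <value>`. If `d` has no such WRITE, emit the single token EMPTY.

Scan writes for key=d with version <= 26:
  v1 WRITE c 70 -> skip
  v2 WRITE b 6 -> skip
  v3 WRITE d 18 -> keep
  v4 WRITE a 60 -> skip
  v5 WRITE e 64 -> skip
  v6 WRITE e 7 -> skip
  v7 WRITE b 79 -> skip
  v8 WRITE c 17 -> skip
  v9 WRITE e 51 -> skip
  v10 WRITE d 45 -> keep
  v11 WRITE d 49 -> keep
  v12 WRITE e 21 -> skip
  v13 WRITE c 5 -> skip
  v14 WRITE b 49 -> skip
  v15 WRITE d 6 -> keep
  v16 WRITE b 55 -> skip
  v17 WRITE a 35 -> skip
  v18 WRITE c 60 -> skip
  v19 WRITE c 31 -> skip
  v20 WRITE c 21 -> skip
  v21 WRITE c 41 -> skip
  v22 WRITE c 77 -> skip
  v23 WRITE c 78 -> skip
  v24 WRITE d 23 -> keep
  v25 WRITE b 7 -> skip
  v26 WRITE d 73 -> keep
  v27 WRITE d 18 -> drop (> snap)
Collected: [(3, 18), (10, 45), (11, 49), (15, 6), (24, 23), (26, 73)]

Answer: v3 18
v10 45
v11 49
v15 6
v24 23
v26 73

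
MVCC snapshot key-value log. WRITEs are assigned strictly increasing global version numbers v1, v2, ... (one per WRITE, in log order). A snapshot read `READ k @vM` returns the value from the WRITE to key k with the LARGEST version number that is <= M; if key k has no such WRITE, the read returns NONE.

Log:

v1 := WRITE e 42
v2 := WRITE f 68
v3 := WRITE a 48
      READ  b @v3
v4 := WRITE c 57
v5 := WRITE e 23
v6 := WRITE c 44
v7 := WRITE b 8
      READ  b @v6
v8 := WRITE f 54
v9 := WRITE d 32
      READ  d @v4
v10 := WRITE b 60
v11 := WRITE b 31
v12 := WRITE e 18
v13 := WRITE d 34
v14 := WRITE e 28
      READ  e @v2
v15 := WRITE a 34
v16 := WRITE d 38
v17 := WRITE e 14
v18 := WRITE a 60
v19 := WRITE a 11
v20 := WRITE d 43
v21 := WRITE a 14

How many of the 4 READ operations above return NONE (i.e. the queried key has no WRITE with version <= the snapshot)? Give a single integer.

v1: WRITE e=42  (e history now [(1, 42)])
v2: WRITE f=68  (f history now [(2, 68)])
v3: WRITE a=48  (a history now [(3, 48)])
READ b @v3: history=[] -> no version <= 3 -> NONE
v4: WRITE c=57  (c history now [(4, 57)])
v5: WRITE e=23  (e history now [(1, 42), (5, 23)])
v6: WRITE c=44  (c history now [(4, 57), (6, 44)])
v7: WRITE b=8  (b history now [(7, 8)])
READ b @v6: history=[(7, 8)] -> no version <= 6 -> NONE
v8: WRITE f=54  (f history now [(2, 68), (8, 54)])
v9: WRITE d=32  (d history now [(9, 32)])
READ d @v4: history=[(9, 32)] -> no version <= 4 -> NONE
v10: WRITE b=60  (b history now [(7, 8), (10, 60)])
v11: WRITE b=31  (b history now [(7, 8), (10, 60), (11, 31)])
v12: WRITE e=18  (e history now [(1, 42), (5, 23), (12, 18)])
v13: WRITE d=34  (d history now [(9, 32), (13, 34)])
v14: WRITE e=28  (e history now [(1, 42), (5, 23), (12, 18), (14, 28)])
READ e @v2: history=[(1, 42), (5, 23), (12, 18), (14, 28)] -> pick v1 -> 42
v15: WRITE a=34  (a history now [(3, 48), (15, 34)])
v16: WRITE d=38  (d history now [(9, 32), (13, 34), (16, 38)])
v17: WRITE e=14  (e history now [(1, 42), (5, 23), (12, 18), (14, 28), (17, 14)])
v18: WRITE a=60  (a history now [(3, 48), (15, 34), (18, 60)])
v19: WRITE a=11  (a history now [(3, 48), (15, 34), (18, 60), (19, 11)])
v20: WRITE d=43  (d history now [(9, 32), (13, 34), (16, 38), (20, 43)])
v21: WRITE a=14  (a history now [(3, 48), (15, 34), (18, 60), (19, 11), (21, 14)])
Read results in order: ['NONE', 'NONE', 'NONE', '42']
NONE count = 3

Answer: 3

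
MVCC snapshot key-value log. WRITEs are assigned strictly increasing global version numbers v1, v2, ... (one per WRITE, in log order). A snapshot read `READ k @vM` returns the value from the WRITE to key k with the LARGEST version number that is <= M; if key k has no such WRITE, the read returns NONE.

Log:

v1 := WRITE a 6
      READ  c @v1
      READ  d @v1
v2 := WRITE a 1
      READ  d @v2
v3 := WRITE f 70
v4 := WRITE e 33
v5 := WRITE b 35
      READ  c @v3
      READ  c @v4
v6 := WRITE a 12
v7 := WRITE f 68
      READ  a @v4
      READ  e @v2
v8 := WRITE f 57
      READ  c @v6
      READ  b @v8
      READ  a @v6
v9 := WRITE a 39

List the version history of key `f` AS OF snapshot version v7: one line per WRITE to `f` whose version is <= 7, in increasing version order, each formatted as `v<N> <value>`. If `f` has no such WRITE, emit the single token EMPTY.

Answer: v3 70
v7 68

Derivation:
Scan writes for key=f with version <= 7:
  v1 WRITE a 6 -> skip
  v2 WRITE a 1 -> skip
  v3 WRITE f 70 -> keep
  v4 WRITE e 33 -> skip
  v5 WRITE b 35 -> skip
  v6 WRITE a 12 -> skip
  v7 WRITE f 68 -> keep
  v8 WRITE f 57 -> drop (> snap)
  v9 WRITE a 39 -> skip
Collected: [(3, 70), (7, 68)]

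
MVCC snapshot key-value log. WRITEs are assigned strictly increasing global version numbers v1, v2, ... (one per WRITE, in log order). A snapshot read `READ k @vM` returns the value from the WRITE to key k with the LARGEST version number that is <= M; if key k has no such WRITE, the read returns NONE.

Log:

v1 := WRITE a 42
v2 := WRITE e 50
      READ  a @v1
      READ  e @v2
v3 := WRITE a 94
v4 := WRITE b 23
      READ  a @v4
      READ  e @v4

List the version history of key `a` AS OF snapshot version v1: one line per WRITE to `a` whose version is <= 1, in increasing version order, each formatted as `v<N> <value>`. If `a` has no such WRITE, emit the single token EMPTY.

Answer: v1 42

Derivation:
Scan writes for key=a with version <= 1:
  v1 WRITE a 42 -> keep
  v2 WRITE e 50 -> skip
  v3 WRITE a 94 -> drop (> snap)
  v4 WRITE b 23 -> skip
Collected: [(1, 42)]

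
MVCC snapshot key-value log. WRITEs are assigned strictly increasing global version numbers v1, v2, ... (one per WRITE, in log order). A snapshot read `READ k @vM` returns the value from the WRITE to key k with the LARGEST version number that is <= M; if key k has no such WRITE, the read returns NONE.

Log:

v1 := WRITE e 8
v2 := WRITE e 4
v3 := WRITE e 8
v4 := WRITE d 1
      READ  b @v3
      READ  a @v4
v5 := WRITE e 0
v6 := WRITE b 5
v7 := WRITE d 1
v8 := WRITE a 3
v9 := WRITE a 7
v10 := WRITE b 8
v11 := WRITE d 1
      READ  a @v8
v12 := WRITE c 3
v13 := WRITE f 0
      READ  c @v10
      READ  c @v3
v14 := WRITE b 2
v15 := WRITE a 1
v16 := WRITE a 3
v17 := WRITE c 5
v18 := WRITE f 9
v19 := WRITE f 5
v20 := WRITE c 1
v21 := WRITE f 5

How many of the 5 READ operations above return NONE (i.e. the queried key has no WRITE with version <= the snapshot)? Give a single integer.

Answer: 4

Derivation:
v1: WRITE e=8  (e history now [(1, 8)])
v2: WRITE e=4  (e history now [(1, 8), (2, 4)])
v3: WRITE e=8  (e history now [(1, 8), (2, 4), (3, 8)])
v4: WRITE d=1  (d history now [(4, 1)])
READ b @v3: history=[] -> no version <= 3 -> NONE
READ a @v4: history=[] -> no version <= 4 -> NONE
v5: WRITE e=0  (e history now [(1, 8), (2, 4), (3, 8), (5, 0)])
v6: WRITE b=5  (b history now [(6, 5)])
v7: WRITE d=1  (d history now [(4, 1), (7, 1)])
v8: WRITE a=3  (a history now [(8, 3)])
v9: WRITE a=7  (a history now [(8, 3), (9, 7)])
v10: WRITE b=8  (b history now [(6, 5), (10, 8)])
v11: WRITE d=1  (d history now [(4, 1), (7, 1), (11, 1)])
READ a @v8: history=[(8, 3), (9, 7)] -> pick v8 -> 3
v12: WRITE c=3  (c history now [(12, 3)])
v13: WRITE f=0  (f history now [(13, 0)])
READ c @v10: history=[(12, 3)] -> no version <= 10 -> NONE
READ c @v3: history=[(12, 3)] -> no version <= 3 -> NONE
v14: WRITE b=2  (b history now [(6, 5), (10, 8), (14, 2)])
v15: WRITE a=1  (a history now [(8, 3), (9, 7), (15, 1)])
v16: WRITE a=3  (a history now [(8, 3), (9, 7), (15, 1), (16, 3)])
v17: WRITE c=5  (c history now [(12, 3), (17, 5)])
v18: WRITE f=9  (f history now [(13, 0), (18, 9)])
v19: WRITE f=5  (f history now [(13, 0), (18, 9), (19, 5)])
v20: WRITE c=1  (c history now [(12, 3), (17, 5), (20, 1)])
v21: WRITE f=5  (f history now [(13, 0), (18, 9), (19, 5), (21, 5)])
Read results in order: ['NONE', 'NONE', '3', 'NONE', 'NONE']
NONE count = 4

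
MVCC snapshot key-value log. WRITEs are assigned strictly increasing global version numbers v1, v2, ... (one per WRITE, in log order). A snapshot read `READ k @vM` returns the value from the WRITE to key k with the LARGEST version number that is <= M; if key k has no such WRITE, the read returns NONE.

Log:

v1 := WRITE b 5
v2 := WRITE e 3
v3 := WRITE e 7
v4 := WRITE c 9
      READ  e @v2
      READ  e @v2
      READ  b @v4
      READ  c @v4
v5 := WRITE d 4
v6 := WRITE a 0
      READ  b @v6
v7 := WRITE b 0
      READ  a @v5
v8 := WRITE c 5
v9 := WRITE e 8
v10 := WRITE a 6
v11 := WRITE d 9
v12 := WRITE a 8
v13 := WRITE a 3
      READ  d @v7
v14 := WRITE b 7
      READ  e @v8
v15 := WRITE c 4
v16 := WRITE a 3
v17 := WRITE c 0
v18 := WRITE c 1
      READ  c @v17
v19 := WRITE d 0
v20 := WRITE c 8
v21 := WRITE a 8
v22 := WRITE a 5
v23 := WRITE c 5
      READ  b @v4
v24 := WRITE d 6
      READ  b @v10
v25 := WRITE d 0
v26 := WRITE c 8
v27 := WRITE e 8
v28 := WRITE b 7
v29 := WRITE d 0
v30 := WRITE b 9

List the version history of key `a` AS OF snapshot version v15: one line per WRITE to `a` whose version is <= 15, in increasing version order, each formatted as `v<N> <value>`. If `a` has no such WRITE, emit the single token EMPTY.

Scan writes for key=a with version <= 15:
  v1 WRITE b 5 -> skip
  v2 WRITE e 3 -> skip
  v3 WRITE e 7 -> skip
  v4 WRITE c 9 -> skip
  v5 WRITE d 4 -> skip
  v6 WRITE a 0 -> keep
  v7 WRITE b 0 -> skip
  v8 WRITE c 5 -> skip
  v9 WRITE e 8 -> skip
  v10 WRITE a 6 -> keep
  v11 WRITE d 9 -> skip
  v12 WRITE a 8 -> keep
  v13 WRITE a 3 -> keep
  v14 WRITE b 7 -> skip
  v15 WRITE c 4 -> skip
  v16 WRITE a 3 -> drop (> snap)
  v17 WRITE c 0 -> skip
  v18 WRITE c 1 -> skip
  v19 WRITE d 0 -> skip
  v20 WRITE c 8 -> skip
  v21 WRITE a 8 -> drop (> snap)
  v22 WRITE a 5 -> drop (> snap)
  v23 WRITE c 5 -> skip
  v24 WRITE d 6 -> skip
  v25 WRITE d 0 -> skip
  v26 WRITE c 8 -> skip
  v27 WRITE e 8 -> skip
  v28 WRITE b 7 -> skip
  v29 WRITE d 0 -> skip
  v30 WRITE b 9 -> skip
Collected: [(6, 0), (10, 6), (12, 8), (13, 3)]

Answer: v6 0
v10 6
v12 8
v13 3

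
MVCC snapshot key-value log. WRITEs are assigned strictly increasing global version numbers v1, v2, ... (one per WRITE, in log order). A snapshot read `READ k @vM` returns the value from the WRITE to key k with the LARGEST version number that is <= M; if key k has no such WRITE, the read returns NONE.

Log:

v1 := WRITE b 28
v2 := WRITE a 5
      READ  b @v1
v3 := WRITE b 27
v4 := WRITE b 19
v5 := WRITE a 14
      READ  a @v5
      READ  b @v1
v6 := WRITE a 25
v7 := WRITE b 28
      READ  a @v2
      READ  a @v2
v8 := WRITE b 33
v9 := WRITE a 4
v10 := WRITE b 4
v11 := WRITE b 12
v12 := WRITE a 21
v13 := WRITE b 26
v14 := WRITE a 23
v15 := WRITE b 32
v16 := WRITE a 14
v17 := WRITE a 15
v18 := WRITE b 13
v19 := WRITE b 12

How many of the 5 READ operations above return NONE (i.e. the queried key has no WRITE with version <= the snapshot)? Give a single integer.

v1: WRITE b=28  (b history now [(1, 28)])
v2: WRITE a=5  (a history now [(2, 5)])
READ b @v1: history=[(1, 28)] -> pick v1 -> 28
v3: WRITE b=27  (b history now [(1, 28), (3, 27)])
v4: WRITE b=19  (b history now [(1, 28), (3, 27), (4, 19)])
v5: WRITE a=14  (a history now [(2, 5), (5, 14)])
READ a @v5: history=[(2, 5), (5, 14)] -> pick v5 -> 14
READ b @v1: history=[(1, 28), (3, 27), (4, 19)] -> pick v1 -> 28
v6: WRITE a=25  (a history now [(2, 5), (5, 14), (6, 25)])
v7: WRITE b=28  (b history now [(1, 28), (3, 27), (4, 19), (7, 28)])
READ a @v2: history=[(2, 5), (5, 14), (6, 25)] -> pick v2 -> 5
READ a @v2: history=[(2, 5), (5, 14), (6, 25)] -> pick v2 -> 5
v8: WRITE b=33  (b history now [(1, 28), (3, 27), (4, 19), (7, 28), (8, 33)])
v9: WRITE a=4  (a history now [(2, 5), (5, 14), (6, 25), (9, 4)])
v10: WRITE b=4  (b history now [(1, 28), (3, 27), (4, 19), (7, 28), (8, 33), (10, 4)])
v11: WRITE b=12  (b history now [(1, 28), (3, 27), (4, 19), (7, 28), (8, 33), (10, 4), (11, 12)])
v12: WRITE a=21  (a history now [(2, 5), (5, 14), (6, 25), (9, 4), (12, 21)])
v13: WRITE b=26  (b history now [(1, 28), (3, 27), (4, 19), (7, 28), (8, 33), (10, 4), (11, 12), (13, 26)])
v14: WRITE a=23  (a history now [(2, 5), (5, 14), (6, 25), (9, 4), (12, 21), (14, 23)])
v15: WRITE b=32  (b history now [(1, 28), (3, 27), (4, 19), (7, 28), (8, 33), (10, 4), (11, 12), (13, 26), (15, 32)])
v16: WRITE a=14  (a history now [(2, 5), (5, 14), (6, 25), (9, 4), (12, 21), (14, 23), (16, 14)])
v17: WRITE a=15  (a history now [(2, 5), (5, 14), (6, 25), (9, 4), (12, 21), (14, 23), (16, 14), (17, 15)])
v18: WRITE b=13  (b history now [(1, 28), (3, 27), (4, 19), (7, 28), (8, 33), (10, 4), (11, 12), (13, 26), (15, 32), (18, 13)])
v19: WRITE b=12  (b history now [(1, 28), (3, 27), (4, 19), (7, 28), (8, 33), (10, 4), (11, 12), (13, 26), (15, 32), (18, 13), (19, 12)])
Read results in order: ['28', '14', '28', '5', '5']
NONE count = 0

Answer: 0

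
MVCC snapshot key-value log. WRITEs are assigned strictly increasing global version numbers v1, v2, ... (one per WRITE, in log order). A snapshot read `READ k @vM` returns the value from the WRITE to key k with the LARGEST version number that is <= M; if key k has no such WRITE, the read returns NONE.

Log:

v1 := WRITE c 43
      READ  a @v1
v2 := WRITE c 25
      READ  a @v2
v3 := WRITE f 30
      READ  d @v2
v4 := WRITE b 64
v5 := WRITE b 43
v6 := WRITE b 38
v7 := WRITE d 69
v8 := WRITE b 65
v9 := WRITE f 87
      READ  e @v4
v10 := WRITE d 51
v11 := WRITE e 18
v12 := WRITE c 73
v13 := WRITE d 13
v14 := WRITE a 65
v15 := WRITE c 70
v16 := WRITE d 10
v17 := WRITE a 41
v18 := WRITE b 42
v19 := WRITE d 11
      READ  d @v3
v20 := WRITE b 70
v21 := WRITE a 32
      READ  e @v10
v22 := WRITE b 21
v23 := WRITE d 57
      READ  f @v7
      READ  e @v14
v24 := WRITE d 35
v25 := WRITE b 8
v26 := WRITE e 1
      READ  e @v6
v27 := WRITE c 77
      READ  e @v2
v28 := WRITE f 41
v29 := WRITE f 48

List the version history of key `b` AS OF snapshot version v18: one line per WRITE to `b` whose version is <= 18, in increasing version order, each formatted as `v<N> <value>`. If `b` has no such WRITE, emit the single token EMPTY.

Scan writes for key=b with version <= 18:
  v1 WRITE c 43 -> skip
  v2 WRITE c 25 -> skip
  v3 WRITE f 30 -> skip
  v4 WRITE b 64 -> keep
  v5 WRITE b 43 -> keep
  v6 WRITE b 38 -> keep
  v7 WRITE d 69 -> skip
  v8 WRITE b 65 -> keep
  v9 WRITE f 87 -> skip
  v10 WRITE d 51 -> skip
  v11 WRITE e 18 -> skip
  v12 WRITE c 73 -> skip
  v13 WRITE d 13 -> skip
  v14 WRITE a 65 -> skip
  v15 WRITE c 70 -> skip
  v16 WRITE d 10 -> skip
  v17 WRITE a 41 -> skip
  v18 WRITE b 42 -> keep
  v19 WRITE d 11 -> skip
  v20 WRITE b 70 -> drop (> snap)
  v21 WRITE a 32 -> skip
  v22 WRITE b 21 -> drop (> snap)
  v23 WRITE d 57 -> skip
  v24 WRITE d 35 -> skip
  v25 WRITE b 8 -> drop (> snap)
  v26 WRITE e 1 -> skip
  v27 WRITE c 77 -> skip
  v28 WRITE f 41 -> skip
  v29 WRITE f 48 -> skip
Collected: [(4, 64), (5, 43), (6, 38), (8, 65), (18, 42)]

Answer: v4 64
v5 43
v6 38
v8 65
v18 42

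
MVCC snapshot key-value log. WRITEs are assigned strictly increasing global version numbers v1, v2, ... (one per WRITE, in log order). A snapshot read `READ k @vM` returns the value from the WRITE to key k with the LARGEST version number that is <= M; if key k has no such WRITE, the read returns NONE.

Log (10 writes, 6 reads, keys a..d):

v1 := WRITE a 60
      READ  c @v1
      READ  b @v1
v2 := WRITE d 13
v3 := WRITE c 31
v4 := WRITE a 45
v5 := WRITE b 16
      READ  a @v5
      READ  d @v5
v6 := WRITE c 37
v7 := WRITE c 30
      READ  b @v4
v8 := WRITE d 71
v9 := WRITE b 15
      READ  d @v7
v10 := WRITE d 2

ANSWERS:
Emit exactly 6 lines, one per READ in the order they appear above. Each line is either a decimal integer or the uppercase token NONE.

v1: WRITE a=60  (a history now [(1, 60)])
READ c @v1: history=[] -> no version <= 1 -> NONE
READ b @v1: history=[] -> no version <= 1 -> NONE
v2: WRITE d=13  (d history now [(2, 13)])
v3: WRITE c=31  (c history now [(3, 31)])
v4: WRITE a=45  (a history now [(1, 60), (4, 45)])
v5: WRITE b=16  (b history now [(5, 16)])
READ a @v5: history=[(1, 60), (4, 45)] -> pick v4 -> 45
READ d @v5: history=[(2, 13)] -> pick v2 -> 13
v6: WRITE c=37  (c history now [(3, 31), (6, 37)])
v7: WRITE c=30  (c history now [(3, 31), (6, 37), (7, 30)])
READ b @v4: history=[(5, 16)] -> no version <= 4 -> NONE
v8: WRITE d=71  (d history now [(2, 13), (8, 71)])
v9: WRITE b=15  (b history now [(5, 16), (9, 15)])
READ d @v7: history=[(2, 13), (8, 71)] -> pick v2 -> 13
v10: WRITE d=2  (d history now [(2, 13), (8, 71), (10, 2)])

Answer: NONE
NONE
45
13
NONE
13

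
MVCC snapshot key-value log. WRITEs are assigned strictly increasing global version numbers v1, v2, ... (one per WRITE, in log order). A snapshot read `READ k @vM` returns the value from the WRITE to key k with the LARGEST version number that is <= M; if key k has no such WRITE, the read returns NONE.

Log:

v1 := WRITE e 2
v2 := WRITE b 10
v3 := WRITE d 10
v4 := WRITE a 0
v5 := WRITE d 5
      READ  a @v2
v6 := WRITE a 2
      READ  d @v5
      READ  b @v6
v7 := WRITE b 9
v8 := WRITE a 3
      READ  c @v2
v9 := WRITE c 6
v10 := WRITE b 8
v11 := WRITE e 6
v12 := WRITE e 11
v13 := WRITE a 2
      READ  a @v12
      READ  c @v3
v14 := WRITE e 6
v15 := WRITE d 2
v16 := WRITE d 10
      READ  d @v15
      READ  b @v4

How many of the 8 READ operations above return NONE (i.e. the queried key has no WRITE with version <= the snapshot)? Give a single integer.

Answer: 3

Derivation:
v1: WRITE e=2  (e history now [(1, 2)])
v2: WRITE b=10  (b history now [(2, 10)])
v3: WRITE d=10  (d history now [(3, 10)])
v4: WRITE a=0  (a history now [(4, 0)])
v5: WRITE d=5  (d history now [(3, 10), (5, 5)])
READ a @v2: history=[(4, 0)] -> no version <= 2 -> NONE
v6: WRITE a=2  (a history now [(4, 0), (6, 2)])
READ d @v5: history=[(3, 10), (5, 5)] -> pick v5 -> 5
READ b @v6: history=[(2, 10)] -> pick v2 -> 10
v7: WRITE b=9  (b history now [(2, 10), (7, 9)])
v8: WRITE a=3  (a history now [(4, 0), (6, 2), (8, 3)])
READ c @v2: history=[] -> no version <= 2 -> NONE
v9: WRITE c=6  (c history now [(9, 6)])
v10: WRITE b=8  (b history now [(2, 10), (7, 9), (10, 8)])
v11: WRITE e=6  (e history now [(1, 2), (11, 6)])
v12: WRITE e=11  (e history now [(1, 2), (11, 6), (12, 11)])
v13: WRITE a=2  (a history now [(4, 0), (6, 2), (8, 3), (13, 2)])
READ a @v12: history=[(4, 0), (6, 2), (8, 3), (13, 2)] -> pick v8 -> 3
READ c @v3: history=[(9, 6)] -> no version <= 3 -> NONE
v14: WRITE e=6  (e history now [(1, 2), (11, 6), (12, 11), (14, 6)])
v15: WRITE d=2  (d history now [(3, 10), (5, 5), (15, 2)])
v16: WRITE d=10  (d history now [(3, 10), (5, 5), (15, 2), (16, 10)])
READ d @v15: history=[(3, 10), (5, 5), (15, 2), (16, 10)] -> pick v15 -> 2
READ b @v4: history=[(2, 10), (7, 9), (10, 8)] -> pick v2 -> 10
Read results in order: ['NONE', '5', '10', 'NONE', '3', 'NONE', '2', '10']
NONE count = 3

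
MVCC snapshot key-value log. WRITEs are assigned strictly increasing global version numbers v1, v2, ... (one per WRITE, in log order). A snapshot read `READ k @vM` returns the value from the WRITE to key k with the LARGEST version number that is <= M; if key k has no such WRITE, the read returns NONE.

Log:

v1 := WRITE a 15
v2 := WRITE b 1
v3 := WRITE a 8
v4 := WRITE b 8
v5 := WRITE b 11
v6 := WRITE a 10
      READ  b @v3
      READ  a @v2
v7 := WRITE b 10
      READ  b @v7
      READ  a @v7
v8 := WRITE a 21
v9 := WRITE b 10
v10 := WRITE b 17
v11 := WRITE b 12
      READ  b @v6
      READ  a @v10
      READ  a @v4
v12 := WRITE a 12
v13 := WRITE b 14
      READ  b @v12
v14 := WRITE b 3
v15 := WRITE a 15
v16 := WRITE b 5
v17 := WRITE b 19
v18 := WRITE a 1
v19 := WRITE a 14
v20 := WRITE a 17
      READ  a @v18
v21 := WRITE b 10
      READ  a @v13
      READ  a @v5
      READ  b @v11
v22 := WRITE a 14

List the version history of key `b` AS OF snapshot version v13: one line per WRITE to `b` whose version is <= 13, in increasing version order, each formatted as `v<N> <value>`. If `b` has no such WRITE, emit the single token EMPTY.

Answer: v2 1
v4 8
v5 11
v7 10
v9 10
v10 17
v11 12
v13 14

Derivation:
Scan writes for key=b with version <= 13:
  v1 WRITE a 15 -> skip
  v2 WRITE b 1 -> keep
  v3 WRITE a 8 -> skip
  v4 WRITE b 8 -> keep
  v5 WRITE b 11 -> keep
  v6 WRITE a 10 -> skip
  v7 WRITE b 10 -> keep
  v8 WRITE a 21 -> skip
  v9 WRITE b 10 -> keep
  v10 WRITE b 17 -> keep
  v11 WRITE b 12 -> keep
  v12 WRITE a 12 -> skip
  v13 WRITE b 14 -> keep
  v14 WRITE b 3 -> drop (> snap)
  v15 WRITE a 15 -> skip
  v16 WRITE b 5 -> drop (> snap)
  v17 WRITE b 19 -> drop (> snap)
  v18 WRITE a 1 -> skip
  v19 WRITE a 14 -> skip
  v20 WRITE a 17 -> skip
  v21 WRITE b 10 -> drop (> snap)
  v22 WRITE a 14 -> skip
Collected: [(2, 1), (4, 8), (5, 11), (7, 10), (9, 10), (10, 17), (11, 12), (13, 14)]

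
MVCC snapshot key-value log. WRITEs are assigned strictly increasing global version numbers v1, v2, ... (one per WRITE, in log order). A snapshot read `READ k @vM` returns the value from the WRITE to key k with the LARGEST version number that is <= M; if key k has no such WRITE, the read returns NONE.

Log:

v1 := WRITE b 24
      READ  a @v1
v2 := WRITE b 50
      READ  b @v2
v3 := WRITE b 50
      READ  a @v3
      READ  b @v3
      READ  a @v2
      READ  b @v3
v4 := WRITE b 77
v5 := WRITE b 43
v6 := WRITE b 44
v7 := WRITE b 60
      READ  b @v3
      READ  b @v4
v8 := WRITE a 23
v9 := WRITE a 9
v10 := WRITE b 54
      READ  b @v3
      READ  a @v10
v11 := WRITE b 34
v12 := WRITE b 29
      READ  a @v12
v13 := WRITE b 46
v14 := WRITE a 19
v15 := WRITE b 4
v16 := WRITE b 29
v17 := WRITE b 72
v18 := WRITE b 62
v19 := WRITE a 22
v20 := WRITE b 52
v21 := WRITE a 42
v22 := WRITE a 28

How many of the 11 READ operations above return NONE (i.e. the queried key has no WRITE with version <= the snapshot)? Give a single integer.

Answer: 3

Derivation:
v1: WRITE b=24  (b history now [(1, 24)])
READ a @v1: history=[] -> no version <= 1 -> NONE
v2: WRITE b=50  (b history now [(1, 24), (2, 50)])
READ b @v2: history=[(1, 24), (2, 50)] -> pick v2 -> 50
v3: WRITE b=50  (b history now [(1, 24), (2, 50), (3, 50)])
READ a @v3: history=[] -> no version <= 3 -> NONE
READ b @v3: history=[(1, 24), (2, 50), (3, 50)] -> pick v3 -> 50
READ a @v2: history=[] -> no version <= 2 -> NONE
READ b @v3: history=[(1, 24), (2, 50), (3, 50)] -> pick v3 -> 50
v4: WRITE b=77  (b history now [(1, 24), (2, 50), (3, 50), (4, 77)])
v5: WRITE b=43  (b history now [(1, 24), (2, 50), (3, 50), (4, 77), (5, 43)])
v6: WRITE b=44  (b history now [(1, 24), (2, 50), (3, 50), (4, 77), (5, 43), (6, 44)])
v7: WRITE b=60  (b history now [(1, 24), (2, 50), (3, 50), (4, 77), (5, 43), (6, 44), (7, 60)])
READ b @v3: history=[(1, 24), (2, 50), (3, 50), (4, 77), (5, 43), (6, 44), (7, 60)] -> pick v3 -> 50
READ b @v4: history=[(1, 24), (2, 50), (3, 50), (4, 77), (5, 43), (6, 44), (7, 60)] -> pick v4 -> 77
v8: WRITE a=23  (a history now [(8, 23)])
v9: WRITE a=9  (a history now [(8, 23), (9, 9)])
v10: WRITE b=54  (b history now [(1, 24), (2, 50), (3, 50), (4, 77), (5, 43), (6, 44), (7, 60), (10, 54)])
READ b @v3: history=[(1, 24), (2, 50), (3, 50), (4, 77), (5, 43), (6, 44), (7, 60), (10, 54)] -> pick v3 -> 50
READ a @v10: history=[(8, 23), (9, 9)] -> pick v9 -> 9
v11: WRITE b=34  (b history now [(1, 24), (2, 50), (3, 50), (4, 77), (5, 43), (6, 44), (7, 60), (10, 54), (11, 34)])
v12: WRITE b=29  (b history now [(1, 24), (2, 50), (3, 50), (4, 77), (5, 43), (6, 44), (7, 60), (10, 54), (11, 34), (12, 29)])
READ a @v12: history=[(8, 23), (9, 9)] -> pick v9 -> 9
v13: WRITE b=46  (b history now [(1, 24), (2, 50), (3, 50), (4, 77), (5, 43), (6, 44), (7, 60), (10, 54), (11, 34), (12, 29), (13, 46)])
v14: WRITE a=19  (a history now [(8, 23), (9, 9), (14, 19)])
v15: WRITE b=4  (b history now [(1, 24), (2, 50), (3, 50), (4, 77), (5, 43), (6, 44), (7, 60), (10, 54), (11, 34), (12, 29), (13, 46), (15, 4)])
v16: WRITE b=29  (b history now [(1, 24), (2, 50), (3, 50), (4, 77), (5, 43), (6, 44), (7, 60), (10, 54), (11, 34), (12, 29), (13, 46), (15, 4), (16, 29)])
v17: WRITE b=72  (b history now [(1, 24), (2, 50), (3, 50), (4, 77), (5, 43), (6, 44), (7, 60), (10, 54), (11, 34), (12, 29), (13, 46), (15, 4), (16, 29), (17, 72)])
v18: WRITE b=62  (b history now [(1, 24), (2, 50), (3, 50), (4, 77), (5, 43), (6, 44), (7, 60), (10, 54), (11, 34), (12, 29), (13, 46), (15, 4), (16, 29), (17, 72), (18, 62)])
v19: WRITE a=22  (a history now [(8, 23), (9, 9), (14, 19), (19, 22)])
v20: WRITE b=52  (b history now [(1, 24), (2, 50), (3, 50), (4, 77), (5, 43), (6, 44), (7, 60), (10, 54), (11, 34), (12, 29), (13, 46), (15, 4), (16, 29), (17, 72), (18, 62), (20, 52)])
v21: WRITE a=42  (a history now [(8, 23), (9, 9), (14, 19), (19, 22), (21, 42)])
v22: WRITE a=28  (a history now [(8, 23), (9, 9), (14, 19), (19, 22), (21, 42), (22, 28)])
Read results in order: ['NONE', '50', 'NONE', '50', 'NONE', '50', '50', '77', '50', '9', '9']
NONE count = 3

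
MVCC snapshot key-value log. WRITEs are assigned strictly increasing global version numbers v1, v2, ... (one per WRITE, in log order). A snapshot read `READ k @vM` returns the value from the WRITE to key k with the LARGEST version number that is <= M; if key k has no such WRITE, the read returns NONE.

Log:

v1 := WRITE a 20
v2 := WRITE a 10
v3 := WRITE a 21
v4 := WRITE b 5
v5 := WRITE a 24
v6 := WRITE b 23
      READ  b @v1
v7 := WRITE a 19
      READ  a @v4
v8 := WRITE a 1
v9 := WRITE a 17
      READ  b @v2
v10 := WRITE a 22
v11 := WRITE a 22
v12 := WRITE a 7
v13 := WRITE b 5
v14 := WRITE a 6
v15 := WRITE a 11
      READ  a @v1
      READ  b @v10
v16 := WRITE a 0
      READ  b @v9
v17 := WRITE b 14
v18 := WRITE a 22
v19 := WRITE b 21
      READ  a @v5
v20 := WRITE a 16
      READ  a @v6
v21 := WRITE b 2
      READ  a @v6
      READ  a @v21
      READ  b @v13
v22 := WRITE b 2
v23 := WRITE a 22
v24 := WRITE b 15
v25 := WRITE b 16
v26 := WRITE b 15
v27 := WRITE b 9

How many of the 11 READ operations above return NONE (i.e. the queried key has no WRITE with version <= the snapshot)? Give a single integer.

Answer: 2

Derivation:
v1: WRITE a=20  (a history now [(1, 20)])
v2: WRITE a=10  (a history now [(1, 20), (2, 10)])
v3: WRITE a=21  (a history now [(1, 20), (2, 10), (3, 21)])
v4: WRITE b=5  (b history now [(4, 5)])
v5: WRITE a=24  (a history now [(1, 20), (2, 10), (3, 21), (5, 24)])
v6: WRITE b=23  (b history now [(4, 5), (6, 23)])
READ b @v1: history=[(4, 5), (6, 23)] -> no version <= 1 -> NONE
v7: WRITE a=19  (a history now [(1, 20), (2, 10), (3, 21), (5, 24), (7, 19)])
READ a @v4: history=[(1, 20), (2, 10), (3, 21), (5, 24), (7, 19)] -> pick v3 -> 21
v8: WRITE a=1  (a history now [(1, 20), (2, 10), (3, 21), (5, 24), (7, 19), (8, 1)])
v9: WRITE a=17  (a history now [(1, 20), (2, 10), (3, 21), (5, 24), (7, 19), (8, 1), (9, 17)])
READ b @v2: history=[(4, 5), (6, 23)] -> no version <= 2 -> NONE
v10: WRITE a=22  (a history now [(1, 20), (2, 10), (3, 21), (5, 24), (7, 19), (8, 1), (9, 17), (10, 22)])
v11: WRITE a=22  (a history now [(1, 20), (2, 10), (3, 21), (5, 24), (7, 19), (8, 1), (9, 17), (10, 22), (11, 22)])
v12: WRITE a=7  (a history now [(1, 20), (2, 10), (3, 21), (5, 24), (7, 19), (8, 1), (9, 17), (10, 22), (11, 22), (12, 7)])
v13: WRITE b=5  (b history now [(4, 5), (6, 23), (13, 5)])
v14: WRITE a=6  (a history now [(1, 20), (2, 10), (3, 21), (5, 24), (7, 19), (8, 1), (9, 17), (10, 22), (11, 22), (12, 7), (14, 6)])
v15: WRITE a=11  (a history now [(1, 20), (2, 10), (3, 21), (5, 24), (7, 19), (8, 1), (9, 17), (10, 22), (11, 22), (12, 7), (14, 6), (15, 11)])
READ a @v1: history=[(1, 20), (2, 10), (3, 21), (5, 24), (7, 19), (8, 1), (9, 17), (10, 22), (11, 22), (12, 7), (14, 6), (15, 11)] -> pick v1 -> 20
READ b @v10: history=[(4, 5), (6, 23), (13, 5)] -> pick v6 -> 23
v16: WRITE a=0  (a history now [(1, 20), (2, 10), (3, 21), (5, 24), (7, 19), (8, 1), (9, 17), (10, 22), (11, 22), (12, 7), (14, 6), (15, 11), (16, 0)])
READ b @v9: history=[(4, 5), (6, 23), (13, 5)] -> pick v6 -> 23
v17: WRITE b=14  (b history now [(4, 5), (6, 23), (13, 5), (17, 14)])
v18: WRITE a=22  (a history now [(1, 20), (2, 10), (3, 21), (5, 24), (7, 19), (8, 1), (9, 17), (10, 22), (11, 22), (12, 7), (14, 6), (15, 11), (16, 0), (18, 22)])
v19: WRITE b=21  (b history now [(4, 5), (6, 23), (13, 5), (17, 14), (19, 21)])
READ a @v5: history=[(1, 20), (2, 10), (3, 21), (5, 24), (7, 19), (8, 1), (9, 17), (10, 22), (11, 22), (12, 7), (14, 6), (15, 11), (16, 0), (18, 22)] -> pick v5 -> 24
v20: WRITE a=16  (a history now [(1, 20), (2, 10), (3, 21), (5, 24), (7, 19), (8, 1), (9, 17), (10, 22), (11, 22), (12, 7), (14, 6), (15, 11), (16, 0), (18, 22), (20, 16)])
READ a @v6: history=[(1, 20), (2, 10), (3, 21), (5, 24), (7, 19), (8, 1), (9, 17), (10, 22), (11, 22), (12, 7), (14, 6), (15, 11), (16, 0), (18, 22), (20, 16)] -> pick v5 -> 24
v21: WRITE b=2  (b history now [(4, 5), (6, 23), (13, 5), (17, 14), (19, 21), (21, 2)])
READ a @v6: history=[(1, 20), (2, 10), (3, 21), (5, 24), (7, 19), (8, 1), (9, 17), (10, 22), (11, 22), (12, 7), (14, 6), (15, 11), (16, 0), (18, 22), (20, 16)] -> pick v5 -> 24
READ a @v21: history=[(1, 20), (2, 10), (3, 21), (5, 24), (7, 19), (8, 1), (9, 17), (10, 22), (11, 22), (12, 7), (14, 6), (15, 11), (16, 0), (18, 22), (20, 16)] -> pick v20 -> 16
READ b @v13: history=[(4, 5), (6, 23), (13, 5), (17, 14), (19, 21), (21, 2)] -> pick v13 -> 5
v22: WRITE b=2  (b history now [(4, 5), (6, 23), (13, 5), (17, 14), (19, 21), (21, 2), (22, 2)])
v23: WRITE a=22  (a history now [(1, 20), (2, 10), (3, 21), (5, 24), (7, 19), (8, 1), (9, 17), (10, 22), (11, 22), (12, 7), (14, 6), (15, 11), (16, 0), (18, 22), (20, 16), (23, 22)])
v24: WRITE b=15  (b history now [(4, 5), (6, 23), (13, 5), (17, 14), (19, 21), (21, 2), (22, 2), (24, 15)])
v25: WRITE b=16  (b history now [(4, 5), (6, 23), (13, 5), (17, 14), (19, 21), (21, 2), (22, 2), (24, 15), (25, 16)])
v26: WRITE b=15  (b history now [(4, 5), (6, 23), (13, 5), (17, 14), (19, 21), (21, 2), (22, 2), (24, 15), (25, 16), (26, 15)])
v27: WRITE b=9  (b history now [(4, 5), (6, 23), (13, 5), (17, 14), (19, 21), (21, 2), (22, 2), (24, 15), (25, 16), (26, 15), (27, 9)])
Read results in order: ['NONE', '21', 'NONE', '20', '23', '23', '24', '24', '24', '16', '5']
NONE count = 2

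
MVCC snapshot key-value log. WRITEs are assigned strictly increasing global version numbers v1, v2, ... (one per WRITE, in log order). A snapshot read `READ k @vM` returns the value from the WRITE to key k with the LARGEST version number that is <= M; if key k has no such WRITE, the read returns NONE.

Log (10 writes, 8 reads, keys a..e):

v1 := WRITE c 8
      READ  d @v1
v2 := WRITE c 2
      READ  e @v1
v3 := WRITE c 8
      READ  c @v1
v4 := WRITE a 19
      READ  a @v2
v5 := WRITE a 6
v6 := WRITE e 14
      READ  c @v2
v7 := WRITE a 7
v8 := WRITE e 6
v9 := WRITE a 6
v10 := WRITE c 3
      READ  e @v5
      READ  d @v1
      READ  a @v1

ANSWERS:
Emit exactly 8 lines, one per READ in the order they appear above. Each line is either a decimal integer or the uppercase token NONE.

v1: WRITE c=8  (c history now [(1, 8)])
READ d @v1: history=[] -> no version <= 1 -> NONE
v2: WRITE c=2  (c history now [(1, 8), (2, 2)])
READ e @v1: history=[] -> no version <= 1 -> NONE
v3: WRITE c=8  (c history now [(1, 8), (2, 2), (3, 8)])
READ c @v1: history=[(1, 8), (2, 2), (3, 8)] -> pick v1 -> 8
v4: WRITE a=19  (a history now [(4, 19)])
READ a @v2: history=[(4, 19)] -> no version <= 2 -> NONE
v5: WRITE a=6  (a history now [(4, 19), (5, 6)])
v6: WRITE e=14  (e history now [(6, 14)])
READ c @v2: history=[(1, 8), (2, 2), (3, 8)] -> pick v2 -> 2
v7: WRITE a=7  (a history now [(4, 19), (5, 6), (7, 7)])
v8: WRITE e=6  (e history now [(6, 14), (8, 6)])
v9: WRITE a=6  (a history now [(4, 19), (5, 6), (7, 7), (9, 6)])
v10: WRITE c=3  (c history now [(1, 8), (2, 2), (3, 8), (10, 3)])
READ e @v5: history=[(6, 14), (8, 6)] -> no version <= 5 -> NONE
READ d @v1: history=[] -> no version <= 1 -> NONE
READ a @v1: history=[(4, 19), (5, 6), (7, 7), (9, 6)] -> no version <= 1 -> NONE

Answer: NONE
NONE
8
NONE
2
NONE
NONE
NONE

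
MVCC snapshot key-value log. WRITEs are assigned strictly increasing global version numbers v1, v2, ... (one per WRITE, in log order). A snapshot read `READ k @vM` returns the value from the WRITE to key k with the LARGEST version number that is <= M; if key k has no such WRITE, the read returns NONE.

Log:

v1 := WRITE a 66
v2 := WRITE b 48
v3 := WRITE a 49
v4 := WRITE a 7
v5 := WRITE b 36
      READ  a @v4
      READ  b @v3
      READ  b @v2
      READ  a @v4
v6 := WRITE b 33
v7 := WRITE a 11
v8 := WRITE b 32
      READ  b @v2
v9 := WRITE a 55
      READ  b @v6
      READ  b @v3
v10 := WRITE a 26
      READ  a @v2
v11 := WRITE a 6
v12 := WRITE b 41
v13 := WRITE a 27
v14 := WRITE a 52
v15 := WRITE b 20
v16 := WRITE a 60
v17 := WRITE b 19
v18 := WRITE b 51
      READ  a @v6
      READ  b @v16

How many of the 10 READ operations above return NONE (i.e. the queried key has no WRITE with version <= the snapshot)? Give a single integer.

v1: WRITE a=66  (a history now [(1, 66)])
v2: WRITE b=48  (b history now [(2, 48)])
v3: WRITE a=49  (a history now [(1, 66), (3, 49)])
v4: WRITE a=7  (a history now [(1, 66), (3, 49), (4, 7)])
v5: WRITE b=36  (b history now [(2, 48), (5, 36)])
READ a @v4: history=[(1, 66), (3, 49), (4, 7)] -> pick v4 -> 7
READ b @v3: history=[(2, 48), (5, 36)] -> pick v2 -> 48
READ b @v2: history=[(2, 48), (5, 36)] -> pick v2 -> 48
READ a @v4: history=[(1, 66), (3, 49), (4, 7)] -> pick v4 -> 7
v6: WRITE b=33  (b history now [(2, 48), (5, 36), (6, 33)])
v7: WRITE a=11  (a history now [(1, 66), (3, 49), (4, 7), (7, 11)])
v8: WRITE b=32  (b history now [(2, 48), (5, 36), (6, 33), (8, 32)])
READ b @v2: history=[(2, 48), (5, 36), (6, 33), (8, 32)] -> pick v2 -> 48
v9: WRITE a=55  (a history now [(1, 66), (3, 49), (4, 7), (7, 11), (9, 55)])
READ b @v6: history=[(2, 48), (5, 36), (6, 33), (8, 32)] -> pick v6 -> 33
READ b @v3: history=[(2, 48), (5, 36), (6, 33), (8, 32)] -> pick v2 -> 48
v10: WRITE a=26  (a history now [(1, 66), (3, 49), (4, 7), (7, 11), (9, 55), (10, 26)])
READ a @v2: history=[(1, 66), (3, 49), (4, 7), (7, 11), (9, 55), (10, 26)] -> pick v1 -> 66
v11: WRITE a=6  (a history now [(1, 66), (3, 49), (4, 7), (7, 11), (9, 55), (10, 26), (11, 6)])
v12: WRITE b=41  (b history now [(2, 48), (5, 36), (6, 33), (8, 32), (12, 41)])
v13: WRITE a=27  (a history now [(1, 66), (3, 49), (4, 7), (7, 11), (9, 55), (10, 26), (11, 6), (13, 27)])
v14: WRITE a=52  (a history now [(1, 66), (3, 49), (4, 7), (7, 11), (9, 55), (10, 26), (11, 6), (13, 27), (14, 52)])
v15: WRITE b=20  (b history now [(2, 48), (5, 36), (6, 33), (8, 32), (12, 41), (15, 20)])
v16: WRITE a=60  (a history now [(1, 66), (3, 49), (4, 7), (7, 11), (9, 55), (10, 26), (11, 6), (13, 27), (14, 52), (16, 60)])
v17: WRITE b=19  (b history now [(2, 48), (5, 36), (6, 33), (8, 32), (12, 41), (15, 20), (17, 19)])
v18: WRITE b=51  (b history now [(2, 48), (5, 36), (6, 33), (8, 32), (12, 41), (15, 20), (17, 19), (18, 51)])
READ a @v6: history=[(1, 66), (3, 49), (4, 7), (7, 11), (9, 55), (10, 26), (11, 6), (13, 27), (14, 52), (16, 60)] -> pick v4 -> 7
READ b @v16: history=[(2, 48), (5, 36), (6, 33), (8, 32), (12, 41), (15, 20), (17, 19), (18, 51)] -> pick v15 -> 20
Read results in order: ['7', '48', '48', '7', '48', '33', '48', '66', '7', '20']
NONE count = 0

Answer: 0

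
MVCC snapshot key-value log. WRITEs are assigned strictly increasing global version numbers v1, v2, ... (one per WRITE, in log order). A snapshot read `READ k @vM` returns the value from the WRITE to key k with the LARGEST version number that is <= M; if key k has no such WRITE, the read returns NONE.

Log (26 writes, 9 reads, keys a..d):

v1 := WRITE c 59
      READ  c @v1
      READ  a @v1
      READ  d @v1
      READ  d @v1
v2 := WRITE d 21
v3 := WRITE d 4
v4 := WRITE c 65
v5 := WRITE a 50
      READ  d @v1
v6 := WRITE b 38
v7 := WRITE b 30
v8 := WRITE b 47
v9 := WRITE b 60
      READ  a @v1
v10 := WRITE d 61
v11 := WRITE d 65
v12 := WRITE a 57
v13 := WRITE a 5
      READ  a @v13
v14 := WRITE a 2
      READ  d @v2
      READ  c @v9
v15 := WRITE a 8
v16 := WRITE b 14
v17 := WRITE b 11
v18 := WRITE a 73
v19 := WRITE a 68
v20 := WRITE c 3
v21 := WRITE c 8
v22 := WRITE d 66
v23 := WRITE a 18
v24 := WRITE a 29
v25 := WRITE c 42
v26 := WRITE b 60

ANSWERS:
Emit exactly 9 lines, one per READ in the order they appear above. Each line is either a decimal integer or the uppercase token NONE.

v1: WRITE c=59  (c history now [(1, 59)])
READ c @v1: history=[(1, 59)] -> pick v1 -> 59
READ a @v1: history=[] -> no version <= 1 -> NONE
READ d @v1: history=[] -> no version <= 1 -> NONE
READ d @v1: history=[] -> no version <= 1 -> NONE
v2: WRITE d=21  (d history now [(2, 21)])
v3: WRITE d=4  (d history now [(2, 21), (3, 4)])
v4: WRITE c=65  (c history now [(1, 59), (4, 65)])
v5: WRITE a=50  (a history now [(5, 50)])
READ d @v1: history=[(2, 21), (3, 4)] -> no version <= 1 -> NONE
v6: WRITE b=38  (b history now [(6, 38)])
v7: WRITE b=30  (b history now [(6, 38), (7, 30)])
v8: WRITE b=47  (b history now [(6, 38), (7, 30), (8, 47)])
v9: WRITE b=60  (b history now [(6, 38), (7, 30), (8, 47), (9, 60)])
READ a @v1: history=[(5, 50)] -> no version <= 1 -> NONE
v10: WRITE d=61  (d history now [(2, 21), (3, 4), (10, 61)])
v11: WRITE d=65  (d history now [(2, 21), (3, 4), (10, 61), (11, 65)])
v12: WRITE a=57  (a history now [(5, 50), (12, 57)])
v13: WRITE a=5  (a history now [(5, 50), (12, 57), (13, 5)])
READ a @v13: history=[(5, 50), (12, 57), (13, 5)] -> pick v13 -> 5
v14: WRITE a=2  (a history now [(5, 50), (12, 57), (13, 5), (14, 2)])
READ d @v2: history=[(2, 21), (3, 4), (10, 61), (11, 65)] -> pick v2 -> 21
READ c @v9: history=[(1, 59), (4, 65)] -> pick v4 -> 65
v15: WRITE a=8  (a history now [(5, 50), (12, 57), (13, 5), (14, 2), (15, 8)])
v16: WRITE b=14  (b history now [(6, 38), (7, 30), (8, 47), (9, 60), (16, 14)])
v17: WRITE b=11  (b history now [(6, 38), (7, 30), (8, 47), (9, 60), (16, 14), (17, 11)])
v18: WRITE a=73  (a history now [(5, 50), (12, 57), (13, 5), (14, 2), (15, 8), (18, 73)])
v19: WRITE a=68  (a history now [(5, 50), (12, 57), (13, 5), (14, 2), (15, 8), (18, 73), (19, 68)])
v20: WRITE c=3  (c history now [(1, 59), (4, 65), (20, 3)])
v21: WRITE c=8  (c history now [(1, 59), (4, 65), (20, 3), (21, 8)])
v22: WRITE d=66  (d history now [(2, 21), (3, 4), (10, 61), (11, 65), (22, 66)])
v23: WRITE a=18  (a history now [(5, 50), (12, 57), (13, 5), (14, 2), (15, 8), (18, 73), (19, 68), (23, 18)])
v24: WRITE a=29  (a history now [(5, 50), (12, 57), (13, 5), (14, 2), (15, 8), (18, 73), (19, 68), (23, 18), (24, 29)])
v25: WRITE c=42  (c history now [(1, 59), (4, 65), (20, 3), (21, 8), (25, 42)])
v26: WRITE b=60  (b history now [(6, 38), (7, 30), (8, 47), (9, 60), (16, 14), (17, 11), (26, 60)])

Answer: 59
NONE
NONE
NONE
NONE
NONE
5
21
65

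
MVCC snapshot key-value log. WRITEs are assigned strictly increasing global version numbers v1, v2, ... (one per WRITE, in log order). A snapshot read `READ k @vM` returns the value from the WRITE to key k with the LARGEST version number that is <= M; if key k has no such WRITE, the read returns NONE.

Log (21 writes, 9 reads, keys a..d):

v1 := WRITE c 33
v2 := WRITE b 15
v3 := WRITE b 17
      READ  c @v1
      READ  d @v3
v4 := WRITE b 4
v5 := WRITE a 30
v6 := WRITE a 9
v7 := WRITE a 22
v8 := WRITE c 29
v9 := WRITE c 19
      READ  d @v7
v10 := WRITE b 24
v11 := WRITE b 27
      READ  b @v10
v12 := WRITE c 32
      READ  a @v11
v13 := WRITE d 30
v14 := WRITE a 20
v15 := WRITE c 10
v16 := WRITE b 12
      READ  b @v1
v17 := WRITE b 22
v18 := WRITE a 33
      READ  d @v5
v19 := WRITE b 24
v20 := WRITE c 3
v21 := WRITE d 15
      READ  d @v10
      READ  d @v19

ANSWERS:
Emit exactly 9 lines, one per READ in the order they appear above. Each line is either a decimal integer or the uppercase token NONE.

v1: WRITE c=33  (c history now [(1, 33)])
v2: WRITE b=15  (b history now [(2, 15)])
v3: WRITE b=17  (b history now [(2, 15), (3, 17)])
READ c @v1: history=[(1, 33)] -> pick v1 -> 33
READ d @v3: history=[] -> no version <= 3 -> NONE
v4: WRITE b=4  (b history now [(2, 15), (3, 17), (4, 4)])
v5: WRITE a=30  (a history now [(5, 30)])
v6: WRITE a=9  (a history now [(5, 30), (6, 9)])
v7: WRITE a=22  (a history now [(5, 30), (6, 9), (7, 22)])
v8: WRITE c=29  (c history now [(1, 33), (8, 29)])
v9: WRITE c=19  (c history now [(1, 33), (8, 29), (9, 19)])
READ d @v7: history=[] -> no version <= 7 -> NONE
v10: WRITE b=24  (b history now [(2, 15), (3, 17), (4, 4), (10, 24)])
v11: WRITE b=27  (b history now [(2, 15), (3, 17), (4, 4), (10, 24), (11, 27)])
READ b @v10: history=[(2, 15), (3, 17), (4, 4), (10, 24), (11, 27)] -> pick v10 -> 24
v12: WRITE c=32  (c history now [(1, 33), (8, 29), (9, 19), (12, 32)])
READ a @v11: history=[(5, 30), (6, 9), (7, 22)] -> pick v7 -> 22
v13: WRITE d=30  (d history now [(13, 30)])
v14: WRITE a=20  (a history now [(5, 30), (6, 9), (7, 22), (14, 20)])
v15: WRITE c=10  (c history now [(1, 33), (8, 29), (9, 19), (12, 32), (15, 10)])
v16: WRITE b=12  (b history now [(2, 15), (3, 17), (4, 4), (10, 24), (11, 27), (16, 12)])
READ b @v1: history=[(2, 15), (3, 17), (4, 4), (10, 24), (11, 27), (16, 12)] -> no version <= 1 -> NONE
v17: WRITE b=22  (b history now [(2, 15), (3, 17), (4, 4), (10, 24), (11, 27), (16, 12), (17, 22)])
v18: WRITE a=33  (a history now [(5, 30), (6, 9), (7, 22), (14, 20), (18, 33)])
READ d @v5: history=[(13, 30)] -> no version <= 5 -> NONE
v19: WRITE b=24  (b history now [(2, 15), (3, 17), (4, 4), (10, 24), (11, 27), (16, 12), (17, 22), (19, 24)])
v20: WRITE c=3  (c history now [(1, 33), (8, 29), (9, 19), (12, 32), (15, 10), (20, 3)])
v21: WRITE d=15  (d history now [(13, 30), (21, 15)])
READ d @v10: history=[(13, 30), (21, 15)] -> no version <= 10 -> NONE
READ d @v19: history=[(13, 30), (21, 15)] -> pick v13 -> 30

Answer: 33
NONE
NONE
24
22
NONE
NONE
NONE
30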